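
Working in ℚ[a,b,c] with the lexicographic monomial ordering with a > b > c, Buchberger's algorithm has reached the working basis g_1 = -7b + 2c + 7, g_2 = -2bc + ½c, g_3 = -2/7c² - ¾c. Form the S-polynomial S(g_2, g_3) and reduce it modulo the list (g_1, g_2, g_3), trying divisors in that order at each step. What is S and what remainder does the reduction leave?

lcm(LM(g_2), LM(g_3)) = bc².
S = (lcm/LT(g_2))·g_2 − (lcm/LT(g_3))·g_3 = -21/8bc - ¼c².
Reduce S modulo (g_1, g_2, g_3) in that order:
  leading term bc: subtract (⅜c)·g_1 from -21/8bc - ¼c² → -c² - 21/8c
  leading term c²: subtract (7/2)·g_3 from -c² - 21/8c → 0
The remainder is 0, so this S-polynomial contributes no new basis element.

S(g_2, g_3) = -21/8bc - ¼c²; remainder on division = 0.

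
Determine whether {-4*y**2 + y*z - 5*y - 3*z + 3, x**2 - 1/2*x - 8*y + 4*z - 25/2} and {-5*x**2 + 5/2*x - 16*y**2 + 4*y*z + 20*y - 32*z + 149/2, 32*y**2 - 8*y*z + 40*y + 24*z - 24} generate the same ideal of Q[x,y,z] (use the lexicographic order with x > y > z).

Yes, the ideals are equal.

Two ideals are equal iff their reduced Gröbner bases coincide (the reduced basis is unique for a fixed ordering).
Buchberger on the first generating set:
f_1 = -4*y**2 + y*z - 5*y - 3*z + 3, LT = y**2.
f_2 = x**2 - 1/2*x - 8*y + 4*z - 25/2, LT = x**2.

The S-polynomials (S(f_1,f_2)) all reduce to 0 modulo the current basis, so we have a Gröbner basis.
Inter-reduce: drop elements whose leading term is divisible by another's, tail-reduce, and make monic.
Reduced Gröbner basis: {x**2 - 1/2*x - 8*y + 4*z - 25/2, y**2 - 1/4*y*z + 5/4*y + 3/4*z - 3/4}.

Buchberger on the second generating set:
h_1 = -5*x**2 + 5/2*x - 16*y**2 + 4*y*z + 20*y - 32*z + 149/2, LT = x**2.
h_2 = 32*y**2 - 8*y*z + 40*y + 24*z - 24, LT = y**2.

The S-polynomials (S(h_1,h_2)) all reduce to 0 modulo the current basis, so we have a Gröbner basis.
Inter-reduce: drop elements whose leading term is divisible by another's, tail-reduce, and make monic.
Reduced Gröbner basis: {x**2 - 1/2*x - 8*y + 4*z - 25/2, y**2 - 1/4*y*z + 5/4*y + 3/4*z - 3/4}.

These coincide, so the ideals are equal.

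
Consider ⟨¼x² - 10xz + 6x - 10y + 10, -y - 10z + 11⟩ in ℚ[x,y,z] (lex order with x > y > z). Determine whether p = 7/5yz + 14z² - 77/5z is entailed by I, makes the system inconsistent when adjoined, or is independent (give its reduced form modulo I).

7/5yz + 14z² - 77/5z lies in I (it reduces to 0).

First compute the reduced Gröbner basis of I by Buchberger's algorithm.
f_1 = ¼x² - 10xz + 6x - 10y + 10, LT = x².
f_2 = -y - 10z + 11, LT = y.

The S-polynomials (S(f_1,f_2)) all reduce to 0 modulo the current basis, so we have a Gröbner basis.
Inter-reduce: drop elements whose leading term is divisible by another's, tail-reduce, and make monic.
Reduced Gröbner basis: {x² - 40xz + 24x + 400z - 400, y + 10z - 11}.
Label its elements g_1 = x² - 40xz + 24x + 400z - 400, g_2 = y + 10z - 11.

Reduce p = 7/5yz + 14z² - 77/5z modulo G:
  leading term yz: subtract (7/5z)·g_2 from 7/5yz + 14z² - 77/5z → 0
  normal form = 0.
Since the normal form is 0, p ∈ I.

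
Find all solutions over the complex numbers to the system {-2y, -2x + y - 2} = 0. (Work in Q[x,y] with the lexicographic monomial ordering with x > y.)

Compute a lex Gröbner basis by Buchberger's algorithm.
f_1 = -2y, LT = y.
f_2 = -2x + y - 2, LT = x.

The S-polynomials (S(f_1,f_2)) all reduce to 0 modulo the current basis, so we have a Gröbner basis.
Inter-reduce: drop elements whose leading term is divisible by another's, tail-reduce, and make monic.
Reduced Gröbner basis: {x + 1, y}.

Elimination: the polynomial y lies in the elimination ideal for y, so y ∈ {0}. For each such y, the remaining basis elements (now univariate) give the rest of the solution.
  y = 0: the earlier basis element becomes x + 1 = 0, giving x = -1 — point (-1, 0).

{(-1, 0)}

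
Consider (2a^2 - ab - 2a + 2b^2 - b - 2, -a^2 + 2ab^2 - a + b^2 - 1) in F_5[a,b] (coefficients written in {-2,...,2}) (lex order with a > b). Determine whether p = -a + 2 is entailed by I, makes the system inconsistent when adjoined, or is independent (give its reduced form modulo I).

First compute the reduced Gröbner basis of I by Buchberger's algorithm.
f_1 = 2a^2 - ab - 2a + 2b^2 - b - 2, LT = a^2.
f_2 = -a^2 + 2ab^2 - a + b^2 - 1, LT = a^2.

S(f_1,f_2): lcm = a^2. S = 2ab^2 + 2ab - 2a + 2b^2 + 2b - 2.
  reduce S modulo (f_1, f_2):
  remainder 2ab^2 + 2ab - 2a + 2b^2 + 2b - 2 ≠ 0; add h_3 = 2ab^2 + 2ab - 2a + 2b^2 + 2b - 2 to the basis.

S(f_1,h_3): lcm = a^2b^2. S = -a^2b + a^2 + 2ab^3 - 2ab^2 - ab + a + b^4 + 2b^3 - b^2.
  reduce S modulo (f_1, f_2, h_3):
  remainder b^4 + b^3 + b - 1 ≠ 0; add h_4 = b^4 + b^3 + b - 1 to the basis.

The other S-polynomials (S(f_2,h_3), S(f_1,h_4), S(f_2,h_4), S(h_3,h_4)) all reduce to 0 modulo the current basis, so we have a Gröbner basis.
Inter-reduce: drop elements whose leading term is divisible by another's, tail-reduce, and make monic.
Reduced Gröbner basis: {a^2 + 2ab - a + b^2 + 2b - 1, ab^2 + ab - a + b^2 + b - 1, b^4 + b^3 + b - 1}.
Label its elements g_1 = a^2 + 2ab - a + b^2 + 2b - 1, g_2 = ab^2 + ab - a + b^2 + b - 1, g_3 = b^4 + b^3 + b - 1.

Reduce p = -a + 2 modulo G:
  leading term a: no divisor's leading term divides it; move -a to the remainder.
  leading term 1: no divisor's leading term divides it; move 2 to the remainder.
  normal form = -a + 2.
The normal form is nonzero, so p ∉ I. Since p minus its normal form lies in I, I + (p) = I + (r) where r = -a + 2; decide whether this ideal is the whole ring.
Run Buchberger on G together with r (pairs among the g_i already reduce to 0 since G is a Gröbner basis):
g_1 = a^2 + 2ab - a + b^2 + 2b - 1, LT = a^2.
g_2 = ab^2 + ab - a + b^2 + b - 1, LT = ab^2.
g_3 = b^4 + b^3 + b - 1, LT = b^4.
r = -a + 2, LT = a.

S(g_1,r): lcm = a^2. S = 2ab + a + b^2 + 2b - 1.
  reduce S modulo (g_1, g_2, g_3, r):
  remainder b^2 + b + 1 ≠ 0; add m_5 = b^2 + b + 1 to the basis.

S(g_2,r): lcm = ab^2. S = ab - a - 2b^2 + b - 1.
  reduce S modulo (g_1, g_2, g_3, r, m_5):
  remainder -1 ≠ 0; add m_6 = -1 to the basis.

The other S-polynomials (S(g_1,g_2), S(g_1,g_3), S(g_2,g_3), S(g_3,r), S(g_1,m_5), S(g_2,m_5), S(g_3,m_5), S(r,m_5), S(g_1,m_6), S(g_2,m_6), S(g_3,m_6), S(r,m_6), S(m_5,m_6)) all reduce to 0 modulo the current basis, so we have a Gröbner basis.
Inter-reduce: drop elements whose leading term is divisible by another's, tail-reduce, and make monic.
Reduced Gröbner basis: {1}.
The reduced Gröbner basis of I + (p) is {1}: the ideal is the whole ring, so the enlarged system has no common solution — adjoining p is inconsistent.

Adjoining -a + 2 makes the ideal the whole ring: the system is inconsistent.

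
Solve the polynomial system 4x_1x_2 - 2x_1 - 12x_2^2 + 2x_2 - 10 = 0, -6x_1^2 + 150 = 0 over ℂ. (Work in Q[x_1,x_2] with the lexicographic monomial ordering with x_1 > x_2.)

Compute a lex Gröbner basis by Buchberger's algorithm.
f_1 = 4x_1x_2 - 2x_1 - 12x_2^2 + 2x_2 - 10, LT = x_1x_2.
f_2 = -6x_1^2 + 150, LT = x_1^2.

S(f_1,f_2): lcm = x_1^2x_2. S = -1/2x_1^2 - 3x_1x_2^2 + 1/2x_1x_2 - 5/2x_1 + 25x_2.
  reduce S modulo (f_1, f_2):
  remainder -3x_1 - 9x_2^3 - 3/2x_2^2 + 18x_2 - 15 ≠ 0; add h_3 = -3x_1 - 9x_2^3 - 3/2x_2^2 + 18x_2 - 15 to the basis.

S(f_1,h_3): lcm = x_1x_2. S = -1/2x_1 - 3x_2^4 - 1/2x_2^3 + 3x_2^2 - 9/2x_2 - 5/2.
  reduce S modulo (f_1, f_2, h_3):
  remainder -3x_2^4 + x_2^3 + 13/4x_2^2 - 15/2x_2 ≠ 0; add h_4 = -3x_2^4 + x_2^3 + 13/4x_2^2 - 15/2x_2 to the basis.

The other S-polynomials (S(f_2,h_3), S(f_1,h_4), S(f_2,h_4), S(h_3,h_4)) all reduce to 0 modulo the current basis, so we have a Gröbner basis.
Inter-reduce: drop elements whose leading term is divisible by another's, tail-reduce, and make monic.
Reduced Gröbner basis: {x_1 + 3x_2^3 + 1/2x_2^2 - 6x_2 + 5, x_2^4 - 1/3x_2^3 - 13/12x_2^2 + 5/2x_2}.

From the last basis element, x_2^4 - 1/3x_2^3 - 13/12x_2^2 + 5/2x_2 = 0, so x_2 takes values in {-3/2, 0, 11/12 - sqrt(119)*I/12, 11/12 + sqrt(119)*I/12}. Each choice, substituted upward through the basis, yields the corresponding point(s) of the solution set.
  x_2 = -3/2: the earlier basis element becomes x_1 + 5 = 0, giving x_1 = -5 — point (-5, -3/2).
  x_2 = 0: the earlier basis element becomes x_1 + 5 = 0, giving x_1 = -5 — point (-5, 0).
  x_2 = 11/12 - sqrt(119)*I/12: the earlier basis element becomes x_1 - 5 = 0, giving x_1 = 5 — point (5, 11/12 - sqrt(119)*I/12).
  x_2 = 11/12 + sqrt(119)*I/12: the earlier basis element becomes x_1 - 5 = 0, giving x_1 = 5 — point (5, 11/12 + sqrt(119)*I/12).

{(-5, -3/2), (-5, 0), (5, 11/12 - sqrt(119)*I/12), (5, 11/12 + sqrt(119)*I/12)}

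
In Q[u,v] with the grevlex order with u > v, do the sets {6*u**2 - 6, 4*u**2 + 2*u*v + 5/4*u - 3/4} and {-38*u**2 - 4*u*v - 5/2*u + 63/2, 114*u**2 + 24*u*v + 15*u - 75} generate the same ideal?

Yes, the ideals are equal.

Equality of ideals is decidable: compute both reduced Gröbner bases (unique for the ordering) and check whether they agree.
Buchberger on the first generating set:
f_1 = 6*u**2 - 6, LT = u**2.
f_2 = 4*u**2 + 2*u*v + 5/4*u - 3/4, LT = u**2.

S(f_1,f_2): lcm = u**2. S = -1/2*u*v - 5/16*u - 13/16.
  leading term u*v: no divisor's leading term divides it; move -1/2*u*v to the remainder.
  leading term u: no divisor's leading term divides it; move -5/16*u to the remainder.
  leading term 1: no divisor's leading term divides it; move -13/16 to the remainder.
  remainder -1/2*u*v - 5/16*u - 13/16 ≠ 0; add g_3 = -1/2*u*v - 5/16*u - 13/16 to the basis.

S(f_1,g_3): lcm = u**2*v. S = -5/8*u**2 - 13/8*u - v.
  leading term u**2: subtract (-5/48)·f_1 from -5/8*u**2 - 13/8*u - v → -13/8*u - v - 5/8
  leading term u: no divisor's leading term divides it; move -13/8*u to the remainder.
  leading term v: no divisor's leading term divides it; move -v to the remainder.
  leading term 1: no divisor's leading term divides it; move -5/8 to the remainder.
  remainder -13/8*u - v - 5/8 ≠ 0; add g_4 = -13/8*u - v - 5/8 to the basis.

S(g_3,g_4): lcm = u*v. S = -8/13*v**2 + 5/8*u - 5/13*v + 13/8.
  leading term v**2: no divisor's leading term divides it; move -8/13*v**2 to the remainder.
  leading term u: subtract (-5/13)·g_4 from 5/8*u - 5/13*v + 13/8 → -10/13*v + 18/13
  leading term v: no divisor's leading term divides it; move -10/13*v to the remainder.
  leading term 1: no divisor's leading term divides it; move 18/13 to the remainder.
  remainder -8/13*v**2 - 10/13*v + 18/13 ≠ 0; add g_5 = -8/13*v**2 - 10/13*v + 18/13 to the basis.

The other S-polynomials (S(f_2,g_3), S(f_1,g_4), S(f_2,g_4), S(f_1,g_5), S(f_2,g_5), S(g_3,g_5), S(g_4,g_5)) all reduce to 0 modulo the current basis, so we have a Gröbner basis.
Inter-reduce: drop elements whose leading term is divisible by another's, tail-reduce, and make monic.
Reduced Gröbner basis: {v**2 + 5/4*v - 9/4, u + 8/13*v + 5/13}.

Buchberger on the second generating set:
h_1 = -38*u**2 - 4*u*v - 5/2*u + 63/2, LT = u**2.
h_2 = 114*u**2 + 24*u*v + 15*u - 75, LT = u**2.

S(h_1,h_2): lcm = u**2. S = -2/19*u*v - 5/76*u - 13/76.
  leading term u*v: no divisor's leading term divides it; move -2/19*u*v to the remainder.
  leading term u: no divisor's leading term divides it; move -5/76*u to the remainder.
  leading term 1: no divisor's leading term divides it; move -13/76 to the remainder.
  remainder -2/19*u*v - 5/76*u - 13/76 ≠ 0; add k_3 = -2/19*u*v - 5/76*u - 13/76 to the basis.

S(h_1,k_3): lcm = u**2*v. S = 2/19*u*v**2 - 5/8*u**2 + 5/76*u*v - 13/8*u - 63/76*v.
  leading term u*v**2: subtract (-v)·k_3 from 2/19*u*v**2 - 5/8*u**2 + 5/76*u*v - 13/8*u - 63/76*v → -5/8*u**2 - 13/8*u - v
  leading term u**2: subtract (5/304)·h_1 from -5/8*u**2 - 13/8*u - v → 5/76*u*v - 963/608*u - v - 315/608
  leading term u*v: subtract (-5/8)·k_3 from 5/76*u*v - 963/608*u - v - 315/608 → -13/8*u - v - 5/8
  leading term u: no divisor's leading term divides it; move -13/8*u to the remainder.
  leading term v: no divisor's leading term divides it; move -v to the remainder.
  leading term 1: no divisor's leading term divides it; move -5/8 to the remainder.
  remainder -13/8*u - v - 5/8 ≠ 0; add k_4 = -13/8*u - v - 5/8 to the basis.

S(k_3,k_4): lcm = u*v. S = -8/13*v**2 + 5/8*u - 5/13*v + 13/8.
  leading term v**2: no divisor's leading term divides it; move -8/13*v**2 to the remainder.
  leading term u: subtract (-5/13)·k_4 from 5/8*u - 5/13*v + 13/8 → -10/13*v + 18/13
  leading term v: no divisor's leading term divides it; move -10/13*v to the remainder.
  leading term 1: no divisor's leading term divides it; move 18/13 to the remainder.
  remainder -8/13*v**2 - 10/13*v + 18/13 ≠ 0; add k_5 = -8/13*v**2 - 10/13*v + 18/13 to the basis.

The other S-polynomials (S(h_2,k_3), S(h_1,k_4), S(h_2,k_4), S(h_1,k_5), S(h_2,k_5), S(k_3,k_5), S(k_4,k_5)) all reduce to 0 modulo the current basis, so we have a Gröbner basis.
Inter-reduce: drop elements whose leading term is divisible by another's, tail-reduce, and make monic.
Reduced Gröbner basis: {v**2 + 5/4*v - 9/4, u + 8/13*v + 5/13}.

Same reduced basis, so the two generating sets span the same ideal.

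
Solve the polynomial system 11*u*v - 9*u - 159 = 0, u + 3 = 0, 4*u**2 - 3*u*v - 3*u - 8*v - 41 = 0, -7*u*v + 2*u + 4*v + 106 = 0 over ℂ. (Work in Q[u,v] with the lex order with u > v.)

Compute a lex Gröbner basis by Buchberger's algorithm.
f_1 = 11*u*v - 9*u - 159, LT = u*v.
f_2 = u + 3, LT = u.
f_3 = 4*u**2 - 3*u*v - 3*u - 8*v - 41, LT = u**2.
f_4 = -7*u*v + 2*u + 4*v + 106, LT = u*v.

S(f_1,f_2): lcm = u*v. S = -9/11*u - 3*v - 159/11.
  leading term u: subtract (-9/11)·f_2 from -9/11*u - 3*v - 159/11 → -3*v - 12
  leading term v: no divisor's leading term divides it; move -3*v to the remainder.
  leading term 1: no divisor's leading term divides it; move -12 to the remainder.
  remainder -3*v - 12 ≠ 0; add h_5 = -3*v - 12 to the basis.

The other S-polynomials (S(f_1,f_3), S(f_1,f_4), S(f_2,f_3), S(f_2,f_4), S(f_3,f_4), S(f_1,h_5), S(f_2,h_5), S(f_3,h_5), S(f_4,h_5)) all reduce to 0 modulo the current basis, so we have a Gröbner basis.
Inter-reduce: drop elements whose leading term is divisible by another's, tail-reduce, and make monic.
Reduced Gröbner basis: {u + 3, v + 4}.

Since the basis is lex-ordered, v + 4 is univariate in v. Its roots are {-4}. Back-substituting each root into the other basis elements fixes the other coordinates.
  v = -4: the earlier basis element becomes u + 3 = 0, giving u = -3 — point (-3, -4).
Check: every point annihilates each of the original generators.

{(-3, -4)}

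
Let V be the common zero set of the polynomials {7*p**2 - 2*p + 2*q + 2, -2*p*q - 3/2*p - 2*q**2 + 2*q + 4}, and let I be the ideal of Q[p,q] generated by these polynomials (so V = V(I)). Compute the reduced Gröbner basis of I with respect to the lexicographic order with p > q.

G = {p + 16/11*q**3 - 244/77*q**2 - 4/77*q + 32/7, q**4 - 10/7*q**3 - 33/14*q**2 + 213/56*q + 209/56}

f_1 = 7*p**2 - 2*p + 2*q + 2, LT = p**2.
f_2 = -2*p*q - 3/2*p - 2*q**2 + 2*q + 4, LT = p*q.

S(f_1,f_2): lcm = p**2*q. S = -3/4*p**2 - p*q**2 + 5/7*p*q + 2*p + 2/7*q**2 + 2/7*q.
  leading term p**2: subtract (-3/28)·f_1 from -3/4*p**2 - p*q**2 + 5/7*p*q + 2*p + 2/7*q**2 + 2/7*q → -p*q**2 + 5/7*p*q + 25/14*p + 2/7*q**2 + 1/2*q + 3/14
  leading term p*q**2: subtract (1/2*q)·f_2 from -p*q**2 + 5/7*p*q + 25/14*p + 2/7*q**2 + 1/2*q + 3/14 → 41/28*p*q + 25/14*p + q**3 - 5/7*q**2 - 3/2*q + 3/14
  leading term p*q: subtract (-41/56)·f_2 from 41/28*p*q + 25/14*p + q**3 - 5/7*q**2 - 3/2*q + 3/14 → 11/16*p + q**3 - 61/28*q**2 - 1/28*q + 22/7
  leading term p: no divisor's leading term divides it; move 11/16*p to the remainder.
  leading term q**3: no divisor's leading term divides it; move q**3 to the remainder.
  leading term q**2: no divisor's leading term divides it; move -61/28*q**2 to the remainder.
  leading term q: no divisor's leading term divides it; move -1/28*q to the remainder.
  leading term 1: no divisor's leading term divides it; move 22/7 to the remainder.
  remainder 11/16*p + q**3 - 61/28*q**2 - 1/28*q + 22/7 ≠ 0; add g_3 = 11/16*p + q**3 - 61/28*q**2 - 1/28*q + 22/7 to the basis.

S(f_1,g_3): lcm = p**2. S = -16/11*p*q**3 + 244/77*p*q**2 + 4/77*p*q - 34/7*p + 2/7*q + 2/7.
  leading term p*q**3: subtract (8/11*q**2)·f_2 from -16/11*p*q**3 + 244/77*p*q**2 + 4/77*p*q - 34/7*p + 2/7*q + 2/7 → 328/77*p*q**2 + 4/77*p*q - 34/7*p + 16/11*q**4 - 16/11*q**3 - 32/11*q**2 + 2/7*q + 2/7
  leading term p*q**2: subtract (-164/77*q)·f_2 from 328/77*p*q**2 + 4/77*p*q - 34/7*p + 16/11*q**4 - 16/11*q**3 - 32/11*q**2 + 2/7*q + 2/7 → -22/7*p*q - 34/7*p + 16/11*q**4 - 40/7*q**3 + 104/77*q**2 + 678/77*q + 2/7
  leading term p*q: subtract (11/7)·f_2 from -22/7*p*q - 34/7*p + 16/11*q**4 - 40/7*q**3 + 104/77*q**2 + 678/77*q + 2/7 → -5/2*p + 16/11*q**4 - 40/7*q**3 + 346/77*q**2 + 436/77*q - 6
  leading term p: subtract (-40/11)·g_3 from -5/2*p + 16/11*q**4 - 40/7*q**3 + 346/77*q**2 + 436/77*q - 6 → 16/11*q**4 - 160/77*q**3 - 24/7*q**2 + 426/77*q + 38/7
  leading term q**4: no divisor's leading term divides it; move 16/11*q**4 to the remainder.
  leading term q**3: no divisor's leading term divides it; move -160/77*q**3 to the remainder.
  leading term q**2: no divisor's leading term divides it; move -24/7*q**2 to the remainder.
  leading term q: no divisor's leading term divides it; move 426/77*q to the remainder.
  leading term 1: no divisor's leading term divides it; move 38/7 to the remainder.
  remainder 16/11*q**4 - 160/77*q**3 - 24/7*q**2 + 426/77*q + 38/7 ≠ 0; add g_4 = 16/11*q**4 - 160/77*q**3 - 24/7*q**2 + 426/77*q + 38/7 to the basis.

The other S-polynomials (S(f_2,g_3), S(f_1,g_4), S(f_2,g_4), S(g_3,g_4)) all reduce to 0 modulo the current basis, so we have a Gröbner basis.
Inter-reduce: drop elements whose leading term is divisible by another's, tail-reduce, and make monic.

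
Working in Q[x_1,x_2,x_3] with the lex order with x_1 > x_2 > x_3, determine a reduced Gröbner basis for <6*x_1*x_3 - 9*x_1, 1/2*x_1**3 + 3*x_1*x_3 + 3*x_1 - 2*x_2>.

f_1 = 6*x_1*x_3 - 9*x_1, LT = x_1*x_3.
f_2 = 1/2*x_1**3 + 3*x_1*x_3 + 3*x_1 - 2*x_2, LT = x_1**3.

S(f_1,f_2): lcm = x_1**3*x_3. S = -3/2*x_1**3 - 6*x_1*x_3**2 - 6*x_1*x_3 + 4*x_2*x_3.
  reduce S modulo (f_1, f_2):
  remainder 4*x_2*x_3 - 6*x_2 ≠ 0; add g_3 = 4*x_2*x_3 - 6*x_2 to the basis.

The other S-polynomials (S(f_1,g_3), S(f_2,g_3)) all reduce to 0 modulo the current basis, so we have a Gröbner basis.

G = {x_1**3 + 15*x_1 - 4*x_2, x_1*x_3 - 3/2*x_1, x_2*x_3 - 3/2*x_2}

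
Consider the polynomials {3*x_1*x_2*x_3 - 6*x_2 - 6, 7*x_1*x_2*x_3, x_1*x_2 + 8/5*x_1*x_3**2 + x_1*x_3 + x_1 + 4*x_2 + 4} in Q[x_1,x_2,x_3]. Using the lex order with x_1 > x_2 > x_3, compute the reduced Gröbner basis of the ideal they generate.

f_1 = 3*x_1*x_2*x_3 - 6*x_2 - 6, LT = x_1*x_2*x_3.
f_2 = 7*x_1*x_2*x_3, LT = x_1*x_2*x_3.
f_3 = x_1*x_2 + 8/5*x_1*x_3**2 + x_1*x_3 + x_1 + 4*x_2 + 4, LT = x_1*x_2.

S(f_1,f_2): lcm = x_1*x_2*x_3. S = -2*x_2 - 2.
  leading term x_2: no divisor's leading term divides it; move -2*x_2 to the remainder.
  leading term 1: no divisor's leading term divides it; move -2 to the remainder.
  remainder -2*x_2 - 2 ≠ 0; add g_4 = -2*x_2 - 2 to the basis.

S(f_1,f_3): lcm = x_1*x_2*x_3. S = -8/5*x_1*x_3**3 - x_1*x_3**2 - x_1*x_3 - 4*x_2*x_3 - 2*x_2 - 4*x_3 - 2.
  leading term x_1*x_3**3: no divisor's leading term divides it; move -8/5*x_1*x_3**3 to the remainder.
  leading term x_1*x_3**2: no divisor's leading term divides it; move -x_1*x_3**2 to the remainder.
  leading term x_1*x_3: no divisor's leading term divides it; move -x_1*x_3 to the remainder.
  leading term x_2*x_3: subtract (2*x_3)·g_4 from -4*x_2*x_3 - 2*x_2 - 4*x_3 - 2 → -2*x_2 - 2
  leading term x_2: subtract (1)·g_4 from -2*x_2 - 2 → 0
  remainder -8/5*x_1*x_3**3 - x_1*x_3**2 - x_1*x_3 ≠ 0; add g_5 = -8/5*x_1*x_3**3 - x_1*x_3**2 - x_1*x_3 to the basis.

S(f_1,g_4): lcm = x_1*x_2*x_3. S = -x_1*x_3 - 2*x_2 - 2.
  leading term x_1*x_3: no divisor's leading term divides it; move -x_1*x_3 to the remainder.
  leading term x_2: subtract (1)·g_4 from -2*x_2 - 2 → 0
  remainder -x_1*x_3 ≠ 0; add g_6 = -x_1*x_3 to the basis.

The other S-polynomials (S(f_2,f_3), S(f_2,g_4), S(f_3,g_4), S(f_1,g_5), S(f_2,g_5), S(f_3,g_5), S(g_4,g_5), S(f_1,g_6), S(f_2,g_6), S(f_3,g_6), S(g_4,g_6), S(g_5,g_6)) all reduce to 0 modulo the current basis, so we have a Gröbner basis.
Inter-reduce: drop elements whose leading term is divisible by another's, tail-reduce, and make monic.

G = {x_1*x_3, x_2 + 1}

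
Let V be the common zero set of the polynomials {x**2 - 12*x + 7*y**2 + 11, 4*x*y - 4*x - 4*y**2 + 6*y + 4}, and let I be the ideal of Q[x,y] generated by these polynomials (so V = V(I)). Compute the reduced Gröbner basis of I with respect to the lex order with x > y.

The reduced Gröbner basis is the canonical form of the ideal for this ordering.

f_1 = x**2 - 12*x + 7*y**2 + 11, LT = x**2.
f_2 = 4*x*y - 4*x - 4*y**2 + 6*y + 4, LT = x*y.

S(f_1,f_2): lcm = x**2*y. S = x**2 + x*y**2 - 27/2*x*y - x + 7*y**3 + 11*y.
  leading term x**2: subtract (1)·f_1 from x**2 + x*y**2 - 27/2*x*y - x + 7*y**3 + 11*y → x*y**2 - 27/2*x*y + 11*x + 7*y**3 - 7*y**2 + 11*y - 11
  leading term x*y**2: subtract (1/4*y)·f_2 from x*y**2 - 27/2*x*y + 11*x + 7*y**3 - 7*y**2 + 11*y - 11 → -25/2*x*y + 11*x + 8*y**3 - 17/2*y**2 + 10*y - 11
  leading term x*y: subtract (-25/8)·f_2 from -25/2*x*y + 11*x + 8*y**3 - 17/2*y**2 + 10*y - 11 → -3/2*x + 8*y**3 - 21*y**2 + 115/4*y + 3/2
  leading term x: no divisor's leading term divides it; move -3/2*x to the remainder.
  leading term y**3: no divisor's leading term divides it; move 8*y**3 to the remainder.
  leading term y**2: no divisor's leading term divides it; move -21*y**2 to the remainder.
  leading term y: no divisor's leading term divides it; move 115/4*y to the remainder.
  leading term 1: no divisor's leading term divides it; move 3/2 to the remainder.
  remainder -3/2*x + 8*y**3 - 21*y**2 + 115/4*y + 3/2 ≠ 0; add g_3 = -3/2*x + 8*y**3 - 21*y**2 + 115/4*y + 3/2 to the basis.

S(f_1,g_3): lcm = x**2. S = 16/3*x*y**3 - 14*x*y**2 + 115/6*x*y - 11*x + 7*y**2 + 11.
  leading term x*y**3: subtract (4/3*y**2)·f_2 from 16/3*x*y**3 - 14*x*y**2 + 115/6*x*y - 11*x + 7*y**2 + 11 → -26/3*x*y**2 + 115/6*x*y - 11*x + 16/3*y**4 - 8*y**3 + 5/3*y**2 + 11
  leading term x*y**2: subtract (-13/6*y)·f_2 from -26/3*x*y**2 + 115/6*x*y - 11*x + 16/3*y**4 - 8*y**3 + 5/3*y**2 + 11 → 21/2*x*y - 11*x + 16/3*y**4 - 50/3*y**3 + 44/3*y**2 + 26/3*y + 11
  leading term x*y: subtract (21/8)·f_2 from 21/2*x*y - 11*x + 16/3*y**4 - 50/3*y**3 + 44/3*y**2 + 26/3*y + 11 → -1/2*x + 16/3*y**4 - 50/3*y**3 + 151/6*y**2 - 85/12*y + 1/2
  leading term x: subtract (1/3)·g_3 from -1/2*x + 16/3*y**4 - 50/3*y**3 + 151/6*y**2 - 85/12*y + 1/2 → 16/3*y**4 - 58/3*y**3 + 193/6*y**2 - 50/3*y
  leading term y**4: no divisor's leading term divides it; move 16/3*y**4 to the remainder.
  leading term y**3: no divisor's leading term divides it; move -58/3*y**3 to the remainder.
  leading term y**2: no divisor's leading term divides it; move 193/6*y**2 to the remainder.
  leading term y: no divisor's leading term divides it; move -50/3*y to the remainder.
  remainder 16/3*y**4 - 58/3*y**3 + 193/6*y**2 - 50/3*y ≠ 0; add g_4 = 16/3*y**4 - 58/3*y**3 + 193/6*y**2 - 50/3*y to the basis.

The other S-polynomials (S(f_2,g_3), S(f_1,g_4), S(f_2,g_4), S(g_3,g_4)) all reduce to 0 modulo the current basis, so we have a Gröbner basis.
Inter-reduce: drop elements whose leading term is divisible by another's, tail-reduce, and make monic.

G = {x - 16/3*y**3 + 14*y**2 - 115/6*y - 1, y**4 - 29/8*y**3 + 193/32*y**2 - 25/8*y}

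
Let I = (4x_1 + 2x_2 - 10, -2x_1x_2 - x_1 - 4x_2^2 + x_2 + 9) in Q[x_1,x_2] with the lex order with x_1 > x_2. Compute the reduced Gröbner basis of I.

The reduced Gröbner basis is the canonical form of the ideal for this ordering.

f_1 = 4x_1 + 2x_2 - 10, LT = x_1.
f_2 = -2x_1x_2 - x_1 - 4x_2^2 + x_2 + 9, LT = x_1x_2.

S(f_1,f_2): lcm = x_1x_2. S = -1/2x_1 - 3/2x_2^2 - 2x_2 + 9/2.
  leading term x_1: subtract (-1/8)·f_1 from -1/2x_1 - 3/2x_2^2 - 2x_2 + 9/2 → -3/2x_2^2 - 7/4x_2 + 13/4
  leading term x_2^2: no divisor's leading term divides it; move -3/2x_2^2 to the remainder.
  leading term x_2: no divisor's leading term divides it; move -7/4x_2 to the remainder.
  leading term 1: no divisor's leading term divides it; move 13/4 to the remainder.
  remainder -3/2x_2^2 - 7/4x_2 + 13/4 ≠ 0; add g_3 = -3/2x_2^2 - 7/4x_2 + 13/4 to the basis.

The other S-polynomials (S(f_1,g_3), S(f_2,g_3)) all reduce to 0 modulo the current basis, so we have a Gröbner basis.
Inter-reduce: drop elements whose leading term is divisible by another's, tail-reduce, and make monic.

G = {x_1 + 1/2x_2 - 5/2, x_2^2 + 7/6x_2 - 13/6}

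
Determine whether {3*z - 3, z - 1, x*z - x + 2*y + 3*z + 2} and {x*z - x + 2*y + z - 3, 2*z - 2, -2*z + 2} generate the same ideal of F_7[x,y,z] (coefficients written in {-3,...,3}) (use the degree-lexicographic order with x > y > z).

Equality of ideals is decidable: compute both reduced Gröbner bases (unique for the ordering) and check whether they agree.
Buchberger on the first generating set:
f_1 = 3*z - 3, LT = z.
f_2 = z - 1, LT = z.
f_3 = x*z - x + 2*y + 3*z + 2, LT = x*z.

S(f_1,f_3): lcm = x*z. S = -2*y - 3*z - 2.
  leading term y: no divisor's leading term divides it; move -2*y to the remainder.
  leading term z: subtract (-1)·f_1 from -3*z - 2 → 2
  leading term 1: no divisor's leading term divides it; move 2 to the remainder.
  remainder -2*y + 2 ≠ 0; add g_4 = -2*y + 2 to the basis.

The other S-polynomials (S(f_1,f_2), S(f_2,f_3), S(f_1,g_4), S(f_2,g_4), S(f_3,g_4)) all reduce to 0 modulo the current basis, so we have a Gröbner basis.
Inter-reduce: drop elements whose leading term is divisible by another's, tail-reduce, and make monic.
Reduced Gröbner basis: {y - 1, z - 1}.

Buchberger on the second generating set:
h_1 = x*z - x + 2*y + z - 3, LT = x*z.
h_2 = 2*z - 2, LT = z.
h_3 = -2*z + 2, LT = z.

S(h_1,h_2): lcm = x*z. S = 2*y + z - 3.
  leading term y: no divisor's leading term divides it; move 2*y to the remainder.
  leading term z: subtract (-3)·h_2 from z - 3 → -2
  leading term 1: no divisor's leading term divides it; move -2 to the remainder.
  remainder 2*y - 2 ≠ 0; add k_4 = 2*y - 2 to the basis.

The other S-polynomials (S(h_1,h_3), S(h_2,h_3), S(h_1,k_4), S(h_2,k_4), S(h_3,k_4)) all reduce to 0 modulo the current basis, so we have a Gröbner basis.
Inter-reduce: drop elements whose leading term is divisible by another's, tail-reduce, and make monic.
Reduced Gröbner basis: {y - 1, z - 1}.

The two bases agree; hence the ideals are identical.

Yes, the ideals are equal.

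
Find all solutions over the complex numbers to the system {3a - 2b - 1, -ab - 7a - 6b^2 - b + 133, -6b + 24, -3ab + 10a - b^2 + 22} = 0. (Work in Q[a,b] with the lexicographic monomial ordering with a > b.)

Compute a lex Gröbner basis by Buchberger's algorithm.
f_1 = 3a - 2b - 1, LT = a.
f_2 = -ab - 7a - 6b^2 - b + 133, LT = ab.
f_3 = -6b + 24, LT = b.
f_4 = -3ab + 10a - b^2 + 22, LT = ab.

The S-polynomials (S(f_1,f_2), S(f_1,f_3), S(f_1,f_4), S(f_2,f_3), S(f_2,f_4), S(f_3,f_4)) all reduce to 0 modulo the current basis, so we have a Gröbner basis.
Inter-reduce: drop elements whose leading term is divisible by another's, tail-reduce, and make monic.
Reduced Gröbner basis: {a - 3, b - 4}.

The lex basis is triangular: the last element involves only b. Solving b - 4 = 0 gives b ∈ {4}; substituting each value into the earlier elements determines the remaining variables.
  b = 4: the earlier basis element becomes a - 3 = 0, giving a = 3 — point (3, 4).
Substituting each solution back into the original system confirms all equations vanish.

{(3, 4)}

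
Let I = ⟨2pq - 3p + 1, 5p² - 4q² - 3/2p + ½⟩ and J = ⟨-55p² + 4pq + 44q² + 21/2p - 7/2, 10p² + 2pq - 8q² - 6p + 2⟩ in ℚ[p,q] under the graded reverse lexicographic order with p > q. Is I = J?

Yes, the ideals are equal.

For a fixed monomial order, each ideal has a unique reduced Gröbner basis; comparing bases decides equality.
Buchberger on the first generating set:
f_1 = 2pq - 3p + 1, LT = pq.
f_2 = 5p² - 4q² - 3/2p + ½, LT = p².

S(f_1,f_2): lcm = p²q. S = ⅘q³ - 3/2p² + 3/10pq + ½p - 1/10q.
  reduce S modulo (f_1, f_2):
  remainder ⅘q³ - 6/5q² + ½p - 1/10q ≠ 0; add g_3 = ⅘q³ - 6/5q² + ½p - 1/10q to the basis.

The other S-polynomials (S(f_1,g_3), S(f_2,g_3)) all reduce to 0 modulo the current basis, so we have a Gröbner basis.
Inter-reduce: drop elements whose leading term is divisible by another's, tail-reduce, and make monic.
Reduced Gröbner basis: {q³ - 3/2q² + ⅝p - ⅛q, p² - ⅘q² - 3/10p + 1/10, pq - 3/2p + ½}.

Buchberger on the second generating set:
h_1 = -55p² + 4pq + 44q² + 21/2p - 7/2, LT = p².
h_2 = 10p² + 2pq - 8q² - 6p + 2, LT = p².

S(h_1,h_2): lcm = p². S = -3/11pq + 9/22p - 3/22.
  reduce S modulo (h_1, h_2):
  remainder -3/11pq + 9/22p - 3/22 ≠ 0; add k_3 = -3/11pq + 9/22p - 3/22 to the basis.

S(h_1,k_3): lcm = p²q. S = -4/55pq² - ⅘q³ + 3/2p² - 21/110pq - ½p + 7/110q.
  reduce S modulo (h_1, h_2, k_3):
  remainder -⅘q³ + 6/5q² - ½p + 1/10q ≠ 0; add k_4 = -⅘q³ + 6/5q² - ½p + 1/10q to the basis.

The other S-polynomials (S(h_2,k_3), S(h_1,k_4), S(h_2,k_4), S(k_3,k_4)) all reduce to 0 modulo the current basis, so we have a Gröbner basis.
Inter-reduce: drop elements whose leading term is divisible by another's, tail-reduce, and make monic.
Reduced Gröbner basis: {q³ - 3/2q² + ⅝p - ⅛q, p² - ⅘q² - 3/10p + 1/10, pq - 3/2p + ½}.

Same reduced basis, so the two generating sets span the same ideal.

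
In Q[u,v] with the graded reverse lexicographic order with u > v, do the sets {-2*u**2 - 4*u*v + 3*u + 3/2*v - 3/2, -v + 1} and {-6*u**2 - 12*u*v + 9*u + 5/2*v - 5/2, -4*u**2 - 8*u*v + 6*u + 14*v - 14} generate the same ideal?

Equality of ideals is decidable: compute both reduced Gröbner bases (unique for the ordering) and check whether they agree.
Buchberger on the first generating set:
f_1 = -2*u**2 - 4*u*v + 3*u + 3/2*v - 3/2, LT = u**2.
f_2 = -v + 1, LT = v.

S(f_1,f_2): leading monomials are coprime, so the S-polynomial reduces to 0 (Buchberger's first criterion).
Every S-polynomial of the final basis reduces to 0, so we have a Gröbner basis.
Inter-reduce: drop elements whose leading term is divisible by another's, tail-reduce, and make monic.
Reduced Gröbner basis: {u**2 + 1/2*u, v - 1}.

Buchberger on the second generating set:
h_1 = -6*u**2 - 12*u*v + 9*u + 5/2*v - 5/2, LT = u**2.
h_2 = -4*u**2 - 8*u*v + 6*u + 14*v - 14, LT = u**2.

S(h_1,h_2): lcm = u**2. S = 37/12*v - 37/12.
  leading term v: no divisor's leading term divides it; move 37/12*v to the remainder.
  leading term 1: no divisor's leading term divides it; move -37/12 to the remainder.
  remainder 37/12*v - 37/12 ≠ 0; add k_3 = 37/12*v - 37/12 to the basis.

S(h_1,k_3): leading monomials are coprime, so the S-polynomial reduces to 0 (Buchberger's first criterion).
S(h_2,k_3): leading monomials are coprime, so the S-polynomial reduces to 0 (Buchberger's first criterion).
Every S-polynomial of the final basis reduces to 0, so we have a Gröbner basis.
Inter-reduce: drop elements whose leading term is divisible by another's, tail-reduce, and make monic.
Reduced Gröbner basis: {u**2 + 1/2*u, v - 1}.

Same reduced basis, so the two generating sets span the same ideal.

Yes, the ideals are equal.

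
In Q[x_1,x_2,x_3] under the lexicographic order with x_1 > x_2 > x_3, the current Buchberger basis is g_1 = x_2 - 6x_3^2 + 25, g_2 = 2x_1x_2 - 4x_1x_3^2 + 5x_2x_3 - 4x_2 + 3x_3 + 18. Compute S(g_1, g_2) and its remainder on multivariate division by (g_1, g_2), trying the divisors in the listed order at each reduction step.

lcm(LM(g_1), LM(g_2)) = x_1x_2.
S = (lcm/LT(g_1))·g_1 − (lcm/LT(g_2))·g_2 = -4x_1x_3^2 + 25x_1 - 5/2x_2x_3 + 2x_2 - 3/2x_3 - 9.
Reduce S modulo (g_1, g_2) in that order:
  leading term x_1x_3^2: no divisor's leading term divides it; move -4x_1x_3^2 to the remainder.
  leading term x_1: no divisor's leading term divides it; move 25x_1 to the remainder.
  leading term x_2x_3: subtract (-5/2x_3)·g_1 from -5/2x_2x_3 + 2x_2 - 3/2x_3 - 9 → 2x_2 - 15x_3^3 + 61x_3 - 9
  leading term x_2: subtract (2)·g_1 from 2x_2 - 15x_3^3 + 61x_3 - 9 → -15x_3^3 + 12x_3^2 + 61x_3 - 59
  leading term x_3^3: no divisor's leading term divides it; move -15x_3^3 to the remainder.
  leading term x_3^2: no divisor's leading term divides it; move 12x_3^2 to the remainder.
  leading term x_3: no divisor's leading term divides it; move 61x_3 to the remainder.
  leading term 1: no divisor's leading term divides it; move -59 to the remainder.
The remainder -4x_1x_3^2 + 25x_1 - 15x_3^3 + 12x_3^2 + 61x_3 - 59 is nonzero, so it would be added as the next basis element.

S(g_1, g_2) = -4x_1x_3^2 + 25x_1 - 5/2x_2x_3 + 2x_2 - 3/2x_3 - 9; remainder on division = -4x_1x_3^2 + 25x_1 - 15x_3^3 + 12x_3^2 + 61x_3 - 59.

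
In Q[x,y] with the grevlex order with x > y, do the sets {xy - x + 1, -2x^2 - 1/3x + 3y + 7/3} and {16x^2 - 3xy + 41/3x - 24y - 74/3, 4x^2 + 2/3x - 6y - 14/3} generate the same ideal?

For a fixed monomial order, each ideal has a unique reduced Gröbner basis; comparing bases decides equality.
Buchberger on the first generating set:
f_1 = xy - x + 1, LT = xy.
f_2 = -2x^2 - 1/3x + 3y + 7/3, LT = x^2.

S(f_1,f_2): lcm = x^2y. S = -x^2 - 1/6xy + 3/2y^2 + x + 7/6y.
  leading term x^2: subtract (1/2)·f_2 from -x^2 - 1/6xy + 3/2y^2 + x + 7/6y → -1/6xy + 3/2y^2 + 7/6x - 1/3y - 7/6
  leading term xy: subtract (-1/6)·f_1 from -1/6xy + 3/2y^2 + 7/6x - 1/3y - 7/6 → 3/2y^2 + x - 1/3y - 1
  leading term y^2: no divisor's leading term divides it; move 3/2y^2 to the remainder.
  leading term x: no divisor's leading term divides it; move x to the remainder.
  leading term y: no divisor's leading term divides it; move -1/3y to the remainder.
  leading term 1: no divisor's leading term divides it; move -1 to the remainder.
  remainder 3/2y^2 + x - 1/3y - 1 ≠ 0; add g_3 = 3/2y^2 + x - 1/3y - 1 to the basis.

The other S-polynomials (S(f_1,g_3), S(f_2,g_3)) all reduce to 0 modulo the current basis, so we have a Gröbner basis.
Inter-reduce: drop elements whose leading term is divisible by another's, tail-reduce, and make monic.
Reduced Gröbner basis: {x^2 + 1/6x - 3/2y - 7/6, xy - x + 1, y^2 + 2/3x - 2/9y - 2/3}.

Buchberger on the second generating set:
h_1 = 16x^2 - 3xy + 41/3x - 24y - 74/3, LT = x^2.
h_2 = 4x^2 + 2/3x - 6y - 14/3, LT = x^2.

S(h_1,h_2): lcm = x^2. S = -3/16xy + 11/16x - 3/8.
  leading term xy: no divisor's leading term divides it; move -3/16xy to the remainder.
  leading term x: no divisor's leading term divides it; move 11/16x to the remainder.
  leading term 1: no divisor's leading term divides it; move -3/8 to the remainder.
  remainder -3/16xy + 11/16x - 3/8 ≠ 0; add k_3 = -3/16xy + 11/16x - 3/8 to the basis.

S(h_1,k_3): lcm = x^2y. S = -3/16xy^2 + 11/3x^2 + 41/48xy - 3/2y^2 - 2x - 37/24y.
  leading term xy^2: subtract (y)·k_3 from -3/16xy^2 + 11/3x^2 + 41/48xy - 3/2y^2 - 2x - 37/24y → 11/3x^2 + 1/6xy - 3/2y^2 - 2x - 7/6y
  leading term x^2: subtract (11/48)·h_1 from 11/3x^2 + 1/6xy - 3/2y^2 - 2x - 7/6y → 41/48xy - 3/2y^2 - 739/144x + 13/3y + 407/72
  leading term xy: subtract (-41/9)·k_3 from 41/48xy - 3/2y^2 - 739/144x + 13/3y + 407/72 → -3/2y^2 - 2x + 13/3y + 71/18
  leading term y^2: no divisor's leading term divides it; move -3/2y^2 to the remainder.
  leading term x: no divisor's leading term divides it; move -2x to the remainder.
  leading term y: no divisor's leading term divides it; move 13/3y to the remainder.
  leading term 1: no divisor's leading term divides it; move 71/18 to the remainder.
  remainder -3/2y^2 - 2x + 13/3y + 71/18 ≠ 0; add k_4 = -3/2y^2 - 2x + 13/3y + 71/18 to the basis.

The other S-polynomials (S(h_2,k_3), S(h_1,k_4), S(h_2,k_4), S(k_3,k_4)) all reduce to 0 modulo the current basis, so we have a Gröbner basis.
Inter-reduce: drop elements whose leading term is divisible by another's, tail-reduce, and make monic.
Reduced Gröbner basis: {x^2 + 1/6x - 3/2y - 7/6, xy - 11/3x + 2, y^2 + 4/3x - 26/9y - 71/27}.

Since the reduced bases disagree, the two ideals are not the same.
The choice of monomial ordering does not affect the verdict — as long as both bases are computed under the same ordering, their equality decides ideal equality.

No, the ideals differ.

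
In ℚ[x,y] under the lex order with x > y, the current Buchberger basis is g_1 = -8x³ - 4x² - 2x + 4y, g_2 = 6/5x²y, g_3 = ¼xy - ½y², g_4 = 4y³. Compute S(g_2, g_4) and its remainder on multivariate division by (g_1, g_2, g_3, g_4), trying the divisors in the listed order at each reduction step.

S(g_2, g_4) = 0; remainder on division = 0.

lcm(LM(g_2), LM(g_4)) = x²y³.
S = (lcm/LT(g_2))·g_2 − (lcm/LT(g_4))·g_4 = 0.
Reduce S modulo (g_1, g_2, g_3, g_4) in that order:
The remainder is 0, so this S-polynomial contributes no new basis element.
This is the inner loop of Buchberger's algorithm — each nonzero remainder becomes a new basis element.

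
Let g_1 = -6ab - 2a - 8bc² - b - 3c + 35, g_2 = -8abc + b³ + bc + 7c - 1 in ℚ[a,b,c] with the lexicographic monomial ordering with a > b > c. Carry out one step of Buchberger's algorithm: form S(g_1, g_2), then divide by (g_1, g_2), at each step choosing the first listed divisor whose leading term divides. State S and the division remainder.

lcm(LM(g_1), LM(g_2)) = abc.
S = (lcm/LT(g_1))·g_1 − (lcm/LT(g_2))·g_2 = ⅓ac + ⅛b³ + 4/3bc³ + 7/24bc + ½c² - 119/24c - ⅛.
Reduce S modulo (g_1, g_2) in that order:
  leading term ac: no divisor's leading term divides it; move ⅓ac to the remainder.
  leading term b³: no divisor's leading term divides it; move ⅛b³ to the remainder.
  leading term bc³: no divisor's leading term divides it; move 4/3bc³ to the remainder.
  leading term bc: no divisor's leading term divides it; move 7/24bc to the remainder.
  leading term c²: no divisor's leading term divides it; move ½c² to the remainder.
  leading term c: no divisor's leading term divides it; move -119/24c to the remainder.
  leading term 1: no divisor's leading term divides it; move -⅛ to the remainder.
The remainder ⅓ac + ⅛b³ + 4/3bc³ + 7/24bc + ½c² - 119/24c - ⅛ is nonzero, so it would be added as the next basis element.

S(g_1, g_2) = ⅓ac + ⅛b³ + 4/3bc³ + 7/24bc + ½c² - 119/24c - ⅛; remainder on division = ⅓ac + ⅛b³ + 4/3bc³ + 7/24bc + ½c² - 119/24c - ⅛.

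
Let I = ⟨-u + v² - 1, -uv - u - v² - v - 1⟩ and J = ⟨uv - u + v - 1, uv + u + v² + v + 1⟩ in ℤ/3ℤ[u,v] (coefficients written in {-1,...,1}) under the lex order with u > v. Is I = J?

Yes, the ideals are equal.

Equality of ideals is decidable: compute both reduced Gröbner bases (unique for the ordering) and check whether they agree.
Buchberger on the first generating set:
f_1 = -u + v² - 1, LT = u.
f_2 = -uv - u - v² - v - 1, LT = uv.

S(f_1,f_2): lcm = uv. S = -u - v³ - v² - 1.
  leading term u: subtract (1)·f_1 from -u - v³ - v² - 1 → -v³ + v²
  leading term v³: no divisor's leading term divides it; move -v³ to the remainder.
  leading term v²: no divisor's leading term divides it; move v² to the remainder.
  remainder -v³ + v² ≠ 0; add g_3 = -v³ + v² to the basis.

The other S-polynomials (S(f_1,g_3), S(f_2,g_3)) all reduce to 0 modulo the current basis, so we have a Gröbner basis.
Inter-reduce: drop elements whose leading term is divisible by another's, tail-reduce, and make monic.
Reduced Gröbner basis: {u - v² + 1, v³ - v²}.

Buchberger on the second generating set:
h_1 = uv - u + v - 1, LT = uv.
h_2 = uv + u + v² + v + 1, LT = uv.

S(h_1,h_2): lcm = uv. S = u - v² + 1.
  leading term u: no divisor's leading term divides it; move u to the remainder.
  leading term v²: no divisor's leading term divides it; move -v² to the remainder.
  leading term 1: no divisor's leading term divides it; move 1 to the remainder.
  remainder u - v² + 1 ≠ 0; add k_3 = u - v² + 1 to the basis.

S(h_1,k_3): lcm = uv. S = -u + v³ - 1.
  leading term u: subtract (-1)·k_3 from -u + v³ - 1 → v³ - v²
  leading term v³: no divisor's leading term divides it; move v³ to the remainder.
  leading term v²: no divisor's leading term divides it; move -v² to the remainder.
  remainder v³ - v² ≠ 0; add k_4 = v³ - v² to the basis.

The other S-polynomials (S(h_2,k_3), S(h_1,k_4), S(h_2,k_4), S(k_3,k_4)) all reduce to 0 modulo the current basis, so we have a Gröbner basis.
Inter-reduce: drop elements whose leading term is divisible by another's, tail-reduce, and make monic.
Reduced Gröbner basis: {u - v² + 1, v³ - v²}.

These coincide, so the ideals are equal.
The choice of monomial ordering does not affect the verdict — as long as both bases are computed under the same ordering, their equality decides ideal equality.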